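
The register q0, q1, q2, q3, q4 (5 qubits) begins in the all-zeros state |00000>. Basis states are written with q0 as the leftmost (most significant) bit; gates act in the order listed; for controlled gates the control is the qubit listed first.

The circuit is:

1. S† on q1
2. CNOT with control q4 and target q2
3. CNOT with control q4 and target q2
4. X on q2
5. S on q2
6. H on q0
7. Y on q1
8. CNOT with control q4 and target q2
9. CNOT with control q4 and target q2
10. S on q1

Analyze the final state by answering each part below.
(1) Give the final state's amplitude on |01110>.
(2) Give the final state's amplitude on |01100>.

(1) |01110> carries amplitude 0 in the final state.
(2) |01100> carries amplitude -sqrt(2)*I/2 in the final state.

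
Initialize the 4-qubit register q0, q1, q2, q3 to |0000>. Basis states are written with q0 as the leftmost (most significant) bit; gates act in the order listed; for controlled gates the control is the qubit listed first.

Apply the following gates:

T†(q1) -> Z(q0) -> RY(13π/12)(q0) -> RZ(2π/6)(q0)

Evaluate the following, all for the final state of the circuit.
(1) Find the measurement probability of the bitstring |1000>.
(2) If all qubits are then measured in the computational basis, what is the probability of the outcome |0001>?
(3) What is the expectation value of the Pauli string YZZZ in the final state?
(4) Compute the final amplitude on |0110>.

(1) Outcome |1000> occurs with probability sqrt(2)/8 + sqrt(6)/8 + 1/2.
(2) Outcome |0001> occurs with probability 0.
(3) The expectation value of YZZZ is -3*sqrt(2)/8 + sqrt(6)/8.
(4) The amplitude on |0110> is 0.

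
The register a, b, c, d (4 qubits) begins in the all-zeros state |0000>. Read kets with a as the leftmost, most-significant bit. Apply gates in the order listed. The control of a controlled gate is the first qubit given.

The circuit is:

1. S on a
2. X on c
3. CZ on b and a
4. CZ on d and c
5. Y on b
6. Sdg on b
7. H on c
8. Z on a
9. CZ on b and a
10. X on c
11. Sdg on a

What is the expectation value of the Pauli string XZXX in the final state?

The observable XZXX averages to 0.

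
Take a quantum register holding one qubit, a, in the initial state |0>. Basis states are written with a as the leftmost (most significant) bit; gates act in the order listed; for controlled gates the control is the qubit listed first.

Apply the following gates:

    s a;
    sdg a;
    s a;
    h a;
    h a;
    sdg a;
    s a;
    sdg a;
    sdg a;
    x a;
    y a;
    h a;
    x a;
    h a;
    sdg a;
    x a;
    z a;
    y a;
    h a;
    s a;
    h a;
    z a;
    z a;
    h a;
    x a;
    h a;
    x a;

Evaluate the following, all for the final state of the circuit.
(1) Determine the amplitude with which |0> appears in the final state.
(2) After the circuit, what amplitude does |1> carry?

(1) The amplitude on |0> is -1/2 + I/2. Key observation: the block from step 1 through step 8 cancels to the identity and can be dropped.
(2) The final state's coefficient on |1> equals 1/2 + I/2.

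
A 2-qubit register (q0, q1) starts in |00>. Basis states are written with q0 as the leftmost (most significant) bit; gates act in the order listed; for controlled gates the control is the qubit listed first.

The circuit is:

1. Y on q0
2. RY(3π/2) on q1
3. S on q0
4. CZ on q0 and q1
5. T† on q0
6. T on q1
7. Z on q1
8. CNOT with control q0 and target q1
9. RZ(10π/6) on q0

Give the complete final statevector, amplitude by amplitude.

The resulting statevector has amplitude 0 on |00>, 0 on |01>, -sqrt(2)*exp(5*I*pi/6)/2 on |10>, sqrt(2)*exp(7*I*pi/12)/2 on |11>.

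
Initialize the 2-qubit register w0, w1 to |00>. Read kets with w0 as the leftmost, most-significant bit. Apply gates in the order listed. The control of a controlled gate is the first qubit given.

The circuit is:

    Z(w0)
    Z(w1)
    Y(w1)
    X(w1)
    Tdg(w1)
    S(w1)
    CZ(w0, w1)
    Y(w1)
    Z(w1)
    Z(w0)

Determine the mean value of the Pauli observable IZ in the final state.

The expectation value of IZ is -1.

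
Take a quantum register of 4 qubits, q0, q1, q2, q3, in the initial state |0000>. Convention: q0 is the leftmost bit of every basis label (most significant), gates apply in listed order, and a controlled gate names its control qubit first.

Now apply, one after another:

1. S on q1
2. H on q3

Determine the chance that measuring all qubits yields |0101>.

A full measurement returns |0101> with probability 0.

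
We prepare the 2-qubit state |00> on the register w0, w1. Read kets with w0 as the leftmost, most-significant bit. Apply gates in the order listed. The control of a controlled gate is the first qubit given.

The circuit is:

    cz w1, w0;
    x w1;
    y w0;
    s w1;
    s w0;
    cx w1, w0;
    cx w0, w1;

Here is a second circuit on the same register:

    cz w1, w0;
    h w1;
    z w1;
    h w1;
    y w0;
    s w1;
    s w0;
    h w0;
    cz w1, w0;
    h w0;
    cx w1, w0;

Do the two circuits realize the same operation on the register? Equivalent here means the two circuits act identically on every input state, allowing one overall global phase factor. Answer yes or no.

No — the two circuits implement different unitaries, even allowing a global phase.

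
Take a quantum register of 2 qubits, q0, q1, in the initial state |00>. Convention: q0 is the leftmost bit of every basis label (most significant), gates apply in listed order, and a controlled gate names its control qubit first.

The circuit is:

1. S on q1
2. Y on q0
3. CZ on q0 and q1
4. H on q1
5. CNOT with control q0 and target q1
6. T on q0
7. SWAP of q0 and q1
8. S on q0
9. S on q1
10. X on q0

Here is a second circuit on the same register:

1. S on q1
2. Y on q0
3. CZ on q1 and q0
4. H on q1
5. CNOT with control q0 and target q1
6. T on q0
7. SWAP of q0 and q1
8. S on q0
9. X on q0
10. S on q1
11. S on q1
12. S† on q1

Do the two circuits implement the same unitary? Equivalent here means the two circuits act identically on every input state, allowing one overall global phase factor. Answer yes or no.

Yes: on every input state the two circuits agree up to one overall phase factor.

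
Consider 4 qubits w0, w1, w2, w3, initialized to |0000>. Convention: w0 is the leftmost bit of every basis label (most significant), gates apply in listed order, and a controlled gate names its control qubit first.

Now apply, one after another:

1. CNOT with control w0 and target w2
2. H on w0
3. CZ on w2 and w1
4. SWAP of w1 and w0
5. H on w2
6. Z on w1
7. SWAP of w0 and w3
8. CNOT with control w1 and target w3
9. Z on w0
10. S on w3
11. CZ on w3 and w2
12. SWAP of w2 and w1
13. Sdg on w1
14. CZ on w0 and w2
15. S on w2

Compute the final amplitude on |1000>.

|1000> carries amplitude 0 in the final state.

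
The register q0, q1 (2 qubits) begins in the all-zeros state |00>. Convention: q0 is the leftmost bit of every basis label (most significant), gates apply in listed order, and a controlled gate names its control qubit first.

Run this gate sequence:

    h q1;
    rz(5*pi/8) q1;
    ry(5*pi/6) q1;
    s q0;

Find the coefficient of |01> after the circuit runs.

The amplitude on |01> is (-sqrt(3) - 1 - (-1 + sqrt(3))*exp(5*I*pi/8))*exp(11*I*pi/16)/4.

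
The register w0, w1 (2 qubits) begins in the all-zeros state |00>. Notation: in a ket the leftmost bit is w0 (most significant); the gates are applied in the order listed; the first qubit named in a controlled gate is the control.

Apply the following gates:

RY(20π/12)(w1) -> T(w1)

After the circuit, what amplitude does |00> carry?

|00> carries amplitude -sqrt(3)/2 in the final state.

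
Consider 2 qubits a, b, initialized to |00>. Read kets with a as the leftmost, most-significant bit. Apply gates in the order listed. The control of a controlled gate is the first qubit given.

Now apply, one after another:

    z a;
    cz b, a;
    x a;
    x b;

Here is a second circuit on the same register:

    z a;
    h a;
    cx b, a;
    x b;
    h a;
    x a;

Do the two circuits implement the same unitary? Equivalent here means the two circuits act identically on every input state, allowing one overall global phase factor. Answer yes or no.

Yes — the two circuits implement the same unitary up to a global phase.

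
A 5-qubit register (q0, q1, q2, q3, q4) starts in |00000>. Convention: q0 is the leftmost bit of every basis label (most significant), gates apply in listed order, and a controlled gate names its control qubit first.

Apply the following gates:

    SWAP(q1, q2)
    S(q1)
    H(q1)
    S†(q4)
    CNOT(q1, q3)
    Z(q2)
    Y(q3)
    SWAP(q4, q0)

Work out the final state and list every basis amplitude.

The final amplitudes are sqrt(2)*I/2 on |00010>, -sqrt(2)*I/2 on |01000>, and 0 on every other basis state.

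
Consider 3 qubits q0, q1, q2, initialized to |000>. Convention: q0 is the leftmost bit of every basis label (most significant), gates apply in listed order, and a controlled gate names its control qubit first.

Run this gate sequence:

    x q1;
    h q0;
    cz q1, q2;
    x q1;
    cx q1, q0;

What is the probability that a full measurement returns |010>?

A full measurement returns |010> with probability 0.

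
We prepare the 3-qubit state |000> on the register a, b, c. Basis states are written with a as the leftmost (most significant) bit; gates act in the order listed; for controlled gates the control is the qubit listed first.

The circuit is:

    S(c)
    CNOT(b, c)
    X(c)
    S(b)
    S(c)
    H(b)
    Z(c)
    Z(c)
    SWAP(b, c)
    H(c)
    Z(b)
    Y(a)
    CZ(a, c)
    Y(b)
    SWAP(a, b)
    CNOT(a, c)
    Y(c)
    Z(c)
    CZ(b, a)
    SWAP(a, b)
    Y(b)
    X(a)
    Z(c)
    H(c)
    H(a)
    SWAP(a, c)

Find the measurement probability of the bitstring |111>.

A full measurement returns |111> with probability 1/4.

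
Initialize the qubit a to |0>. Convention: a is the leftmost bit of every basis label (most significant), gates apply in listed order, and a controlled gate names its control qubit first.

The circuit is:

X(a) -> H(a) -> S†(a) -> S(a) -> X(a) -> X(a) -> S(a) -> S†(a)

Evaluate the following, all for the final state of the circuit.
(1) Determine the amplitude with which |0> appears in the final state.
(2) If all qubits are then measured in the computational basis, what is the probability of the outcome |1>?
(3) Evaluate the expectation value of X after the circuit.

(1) |0> carries amplitude sqrt(2)/2 in the final state.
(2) The probability of measuring |1> is 1/2.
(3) In the final state, X has expectation -1.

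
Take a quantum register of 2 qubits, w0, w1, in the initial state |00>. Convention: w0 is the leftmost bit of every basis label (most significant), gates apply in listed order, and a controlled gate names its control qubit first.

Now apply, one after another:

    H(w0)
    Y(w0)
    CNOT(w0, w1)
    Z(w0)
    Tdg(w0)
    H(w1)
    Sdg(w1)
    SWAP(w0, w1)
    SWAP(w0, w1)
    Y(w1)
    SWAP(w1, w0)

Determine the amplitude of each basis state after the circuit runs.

The resulting statevector has amplitude I/2 on |00>, -exp(I*pi/4)/2 on |01>, 1/2 on |10>, -exp(3*I*pi/4)/2 on |11>.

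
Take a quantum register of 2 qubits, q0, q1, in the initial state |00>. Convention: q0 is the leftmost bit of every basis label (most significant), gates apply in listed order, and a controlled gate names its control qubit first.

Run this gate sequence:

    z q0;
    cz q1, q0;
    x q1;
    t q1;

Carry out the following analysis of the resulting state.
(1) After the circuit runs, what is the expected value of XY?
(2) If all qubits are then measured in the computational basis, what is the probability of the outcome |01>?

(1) The observable XY averages to 0.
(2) A full measurement returns |01> with probability 1.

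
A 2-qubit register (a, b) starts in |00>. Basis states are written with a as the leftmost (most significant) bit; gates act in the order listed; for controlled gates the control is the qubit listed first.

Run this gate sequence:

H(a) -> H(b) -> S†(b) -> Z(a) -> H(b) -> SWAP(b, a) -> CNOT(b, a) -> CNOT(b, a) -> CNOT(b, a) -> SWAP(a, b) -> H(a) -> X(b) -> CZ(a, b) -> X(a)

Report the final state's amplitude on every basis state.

After the circuit, the state carries amplitude 1/2 on |00>, -1/2 on |01>, I/2 on |10>, -I/2 on |11>.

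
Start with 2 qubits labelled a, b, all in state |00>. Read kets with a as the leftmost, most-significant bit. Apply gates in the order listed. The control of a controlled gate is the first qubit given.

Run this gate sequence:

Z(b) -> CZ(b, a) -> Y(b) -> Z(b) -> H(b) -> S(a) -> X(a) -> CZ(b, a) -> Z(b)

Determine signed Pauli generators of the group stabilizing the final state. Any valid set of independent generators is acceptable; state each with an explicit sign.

One valid set of independent stabilizer generators is -IX, -ZI (any independent generating set of the same group is equally correct).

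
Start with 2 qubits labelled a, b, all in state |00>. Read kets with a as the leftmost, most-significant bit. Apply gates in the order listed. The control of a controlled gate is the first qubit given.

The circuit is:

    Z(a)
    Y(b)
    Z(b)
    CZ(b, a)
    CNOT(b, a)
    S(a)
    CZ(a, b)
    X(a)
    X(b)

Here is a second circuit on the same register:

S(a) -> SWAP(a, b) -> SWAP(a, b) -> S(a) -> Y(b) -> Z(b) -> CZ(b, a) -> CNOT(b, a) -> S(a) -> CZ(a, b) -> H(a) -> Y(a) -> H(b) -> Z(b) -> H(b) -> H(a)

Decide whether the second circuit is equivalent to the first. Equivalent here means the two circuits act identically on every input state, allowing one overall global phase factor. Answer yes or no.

No — the two circuits implement different unitaries, even allowing a global phase.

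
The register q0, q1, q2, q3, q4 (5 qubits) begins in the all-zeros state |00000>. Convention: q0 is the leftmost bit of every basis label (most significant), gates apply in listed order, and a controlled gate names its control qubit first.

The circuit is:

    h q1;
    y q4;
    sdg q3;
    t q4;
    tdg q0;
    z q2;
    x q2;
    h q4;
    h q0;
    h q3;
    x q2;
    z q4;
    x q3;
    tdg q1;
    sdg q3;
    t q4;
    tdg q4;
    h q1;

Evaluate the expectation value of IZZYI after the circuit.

The expectation value of IZZYI is -sqrt(2)/2.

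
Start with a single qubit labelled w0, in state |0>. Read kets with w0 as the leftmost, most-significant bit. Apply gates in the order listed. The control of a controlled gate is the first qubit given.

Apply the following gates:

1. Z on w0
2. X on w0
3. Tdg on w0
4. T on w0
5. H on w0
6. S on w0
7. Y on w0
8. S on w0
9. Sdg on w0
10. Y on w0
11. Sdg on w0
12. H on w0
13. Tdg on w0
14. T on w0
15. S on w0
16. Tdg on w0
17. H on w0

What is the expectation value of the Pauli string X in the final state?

The expectation value of X is -1. Key observation: the block from step 5 through step 12 cancels to the identity and can be dropped.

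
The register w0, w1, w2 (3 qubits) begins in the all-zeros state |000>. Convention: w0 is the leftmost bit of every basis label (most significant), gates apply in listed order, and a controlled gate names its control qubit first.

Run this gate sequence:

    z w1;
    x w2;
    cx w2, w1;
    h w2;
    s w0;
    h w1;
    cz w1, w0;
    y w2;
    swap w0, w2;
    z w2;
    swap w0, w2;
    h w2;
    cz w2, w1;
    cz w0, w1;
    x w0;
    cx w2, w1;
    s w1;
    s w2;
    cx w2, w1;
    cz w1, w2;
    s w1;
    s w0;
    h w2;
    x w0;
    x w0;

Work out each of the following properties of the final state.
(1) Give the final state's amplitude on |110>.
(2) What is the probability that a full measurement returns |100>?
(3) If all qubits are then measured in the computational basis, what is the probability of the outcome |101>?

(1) The amplitude on |110> is -1/2.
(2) The probability of measuring |100> is 1/4.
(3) A full measurement returns |101> with probability 1/4.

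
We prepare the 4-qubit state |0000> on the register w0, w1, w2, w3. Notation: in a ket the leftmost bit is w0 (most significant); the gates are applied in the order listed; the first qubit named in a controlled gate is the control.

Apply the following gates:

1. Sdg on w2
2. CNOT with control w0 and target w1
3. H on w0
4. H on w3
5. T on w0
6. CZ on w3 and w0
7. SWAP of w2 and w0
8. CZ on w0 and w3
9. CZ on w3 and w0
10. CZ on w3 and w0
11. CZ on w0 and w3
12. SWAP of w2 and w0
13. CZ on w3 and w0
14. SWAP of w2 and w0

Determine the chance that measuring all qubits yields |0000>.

The probability of measuring |0000> is 1/4. Key observation: the block from step 6 through step 13 cancels to the identity and can be dropped.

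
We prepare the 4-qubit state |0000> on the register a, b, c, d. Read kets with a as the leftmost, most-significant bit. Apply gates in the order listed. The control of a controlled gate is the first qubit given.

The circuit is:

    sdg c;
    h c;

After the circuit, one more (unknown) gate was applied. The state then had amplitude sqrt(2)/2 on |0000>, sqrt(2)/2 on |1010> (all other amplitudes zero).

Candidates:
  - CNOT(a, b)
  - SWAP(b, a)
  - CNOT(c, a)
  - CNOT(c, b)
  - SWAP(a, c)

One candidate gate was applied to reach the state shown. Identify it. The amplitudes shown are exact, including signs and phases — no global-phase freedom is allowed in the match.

It was CNOT(c, a) that produced the state shown.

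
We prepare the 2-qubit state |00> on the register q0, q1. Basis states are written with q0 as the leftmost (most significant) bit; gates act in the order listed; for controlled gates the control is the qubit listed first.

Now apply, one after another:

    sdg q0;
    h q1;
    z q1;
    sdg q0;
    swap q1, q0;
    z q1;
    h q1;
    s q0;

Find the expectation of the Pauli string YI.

In the final state, YI has expectation -1.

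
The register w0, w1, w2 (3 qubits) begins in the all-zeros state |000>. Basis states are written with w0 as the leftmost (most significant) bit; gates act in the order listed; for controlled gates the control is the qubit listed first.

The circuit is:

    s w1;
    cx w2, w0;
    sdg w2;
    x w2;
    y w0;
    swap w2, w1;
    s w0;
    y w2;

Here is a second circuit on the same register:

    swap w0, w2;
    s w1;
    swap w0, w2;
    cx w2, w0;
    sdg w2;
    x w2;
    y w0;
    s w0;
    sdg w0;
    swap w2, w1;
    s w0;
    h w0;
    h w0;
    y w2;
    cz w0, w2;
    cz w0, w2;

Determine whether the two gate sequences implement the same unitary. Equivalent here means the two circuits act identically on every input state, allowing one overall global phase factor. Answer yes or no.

Yes, they are equivalent — the unitaries differ by at most a global phase.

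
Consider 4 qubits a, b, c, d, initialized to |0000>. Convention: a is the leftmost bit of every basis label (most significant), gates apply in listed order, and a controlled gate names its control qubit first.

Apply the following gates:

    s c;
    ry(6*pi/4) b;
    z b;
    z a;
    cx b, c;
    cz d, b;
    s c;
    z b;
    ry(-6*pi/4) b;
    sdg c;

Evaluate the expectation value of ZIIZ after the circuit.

The observable ZIIZ averages to 1.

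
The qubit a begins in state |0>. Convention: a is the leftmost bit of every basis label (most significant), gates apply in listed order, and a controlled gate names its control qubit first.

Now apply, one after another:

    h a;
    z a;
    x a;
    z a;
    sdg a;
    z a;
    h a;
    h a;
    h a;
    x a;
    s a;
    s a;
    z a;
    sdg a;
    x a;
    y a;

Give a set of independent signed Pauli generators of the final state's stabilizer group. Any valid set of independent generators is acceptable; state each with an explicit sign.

One valid set of independent stabilizer generators is -X (any independent generating set of the same group is equally correct).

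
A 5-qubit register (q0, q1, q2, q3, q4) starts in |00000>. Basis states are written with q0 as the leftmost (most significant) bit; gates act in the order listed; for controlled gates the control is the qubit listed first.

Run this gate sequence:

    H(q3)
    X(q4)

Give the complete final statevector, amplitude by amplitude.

The final amplitudes are sqrt(2)/2 on |00001>, sqrt(2)/2 on |00011>, and 0 on every other basis state.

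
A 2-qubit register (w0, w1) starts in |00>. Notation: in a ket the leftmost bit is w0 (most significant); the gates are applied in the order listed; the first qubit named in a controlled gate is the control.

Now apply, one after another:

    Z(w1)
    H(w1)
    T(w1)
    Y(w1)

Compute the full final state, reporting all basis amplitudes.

The resulting statevector has amplitude -sqrt(2)*exp(3*I*pi/4)/2 on |00>, sqrt(2)*I/2 on |01>, 0 on |10>, 0 on |11>.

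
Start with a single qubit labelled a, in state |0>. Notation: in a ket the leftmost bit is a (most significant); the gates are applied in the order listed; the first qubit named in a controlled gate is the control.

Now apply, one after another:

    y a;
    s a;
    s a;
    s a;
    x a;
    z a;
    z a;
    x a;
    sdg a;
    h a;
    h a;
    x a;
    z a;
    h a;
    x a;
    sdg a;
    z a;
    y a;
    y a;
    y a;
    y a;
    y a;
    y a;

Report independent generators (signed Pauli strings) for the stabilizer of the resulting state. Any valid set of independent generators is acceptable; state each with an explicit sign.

The stabilizer group can be generated by +Y, among other valid generating sets.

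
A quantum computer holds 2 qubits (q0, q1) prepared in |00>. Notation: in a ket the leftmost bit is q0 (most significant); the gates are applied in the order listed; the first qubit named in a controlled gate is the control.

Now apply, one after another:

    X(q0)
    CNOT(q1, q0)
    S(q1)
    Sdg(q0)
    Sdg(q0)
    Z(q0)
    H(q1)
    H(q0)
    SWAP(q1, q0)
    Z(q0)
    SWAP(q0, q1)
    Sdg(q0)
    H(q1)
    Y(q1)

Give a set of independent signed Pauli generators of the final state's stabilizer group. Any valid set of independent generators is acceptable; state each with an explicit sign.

The final state is stabilized by the group generated by +YI, +IZ; other independent generating sets are equally valid.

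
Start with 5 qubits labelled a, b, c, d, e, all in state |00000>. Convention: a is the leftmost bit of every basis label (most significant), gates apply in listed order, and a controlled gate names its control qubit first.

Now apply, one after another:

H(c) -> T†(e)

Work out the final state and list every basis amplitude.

The final amplitudes are sqrt(2)/2 on |00000>, sqrt(2)/2 on |00100>, and 0 on every other basis state.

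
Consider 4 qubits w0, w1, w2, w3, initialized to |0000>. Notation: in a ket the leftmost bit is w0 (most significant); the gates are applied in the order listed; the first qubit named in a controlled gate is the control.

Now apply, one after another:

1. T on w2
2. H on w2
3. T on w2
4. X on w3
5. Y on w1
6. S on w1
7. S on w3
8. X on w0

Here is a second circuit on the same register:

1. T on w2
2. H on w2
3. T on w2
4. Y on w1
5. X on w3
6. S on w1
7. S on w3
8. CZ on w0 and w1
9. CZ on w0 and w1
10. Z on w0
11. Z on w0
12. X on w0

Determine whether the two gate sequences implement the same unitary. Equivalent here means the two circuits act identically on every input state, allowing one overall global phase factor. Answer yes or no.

Yes, they are equivalent — the unitaries differ by at most a global phase.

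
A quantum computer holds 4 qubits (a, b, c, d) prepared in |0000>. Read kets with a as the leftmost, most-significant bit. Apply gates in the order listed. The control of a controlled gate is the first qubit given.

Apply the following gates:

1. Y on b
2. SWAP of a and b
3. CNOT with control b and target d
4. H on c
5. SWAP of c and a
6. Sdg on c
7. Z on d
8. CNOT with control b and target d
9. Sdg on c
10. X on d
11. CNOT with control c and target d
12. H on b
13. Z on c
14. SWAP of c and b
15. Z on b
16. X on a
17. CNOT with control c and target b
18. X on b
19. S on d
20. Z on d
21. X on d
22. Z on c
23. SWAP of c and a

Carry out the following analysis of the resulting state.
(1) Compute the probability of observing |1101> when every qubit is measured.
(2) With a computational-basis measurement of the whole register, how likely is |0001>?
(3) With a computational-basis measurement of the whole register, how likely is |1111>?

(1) The probability of measuring |1101> is 1/4.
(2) The probability of measuring |0001> is 1/4.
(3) Outcome |1111> occurs with probability 1/4.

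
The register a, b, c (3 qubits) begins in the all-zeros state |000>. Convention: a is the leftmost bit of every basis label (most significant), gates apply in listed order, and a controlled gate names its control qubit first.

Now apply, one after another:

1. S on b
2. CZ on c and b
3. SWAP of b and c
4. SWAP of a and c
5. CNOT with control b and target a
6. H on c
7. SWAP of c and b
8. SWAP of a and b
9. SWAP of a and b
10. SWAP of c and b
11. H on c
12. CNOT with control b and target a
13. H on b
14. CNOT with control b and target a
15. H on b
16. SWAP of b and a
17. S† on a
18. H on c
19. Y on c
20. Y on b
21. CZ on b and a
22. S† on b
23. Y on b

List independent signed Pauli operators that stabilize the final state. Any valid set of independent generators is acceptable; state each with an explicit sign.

One valid set of independent stabilizer generators is +YII, +IYI, -IIX (any independent generating set of the same group is equally correct). Key observation: the block from step 5 through step 12 cancels to the identity and can be dropped.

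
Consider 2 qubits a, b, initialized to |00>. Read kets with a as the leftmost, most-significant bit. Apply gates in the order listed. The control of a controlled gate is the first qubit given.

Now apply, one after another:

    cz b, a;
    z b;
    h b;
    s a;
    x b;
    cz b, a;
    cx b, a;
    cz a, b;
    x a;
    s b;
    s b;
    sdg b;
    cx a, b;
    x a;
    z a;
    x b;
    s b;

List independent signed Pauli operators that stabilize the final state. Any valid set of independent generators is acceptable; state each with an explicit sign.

The stabilizer group can be generated by +YI, +IZ, among other valid generating sets.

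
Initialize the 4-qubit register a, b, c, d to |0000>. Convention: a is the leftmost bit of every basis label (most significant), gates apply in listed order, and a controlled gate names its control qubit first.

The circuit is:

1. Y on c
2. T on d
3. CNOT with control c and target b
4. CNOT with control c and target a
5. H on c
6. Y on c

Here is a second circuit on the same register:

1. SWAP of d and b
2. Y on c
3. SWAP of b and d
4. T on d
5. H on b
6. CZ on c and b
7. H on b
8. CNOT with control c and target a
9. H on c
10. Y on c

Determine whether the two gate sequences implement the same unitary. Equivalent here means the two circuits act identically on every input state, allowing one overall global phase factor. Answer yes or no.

Yes, they are equivalent — the unitaries differ by at most a global phase.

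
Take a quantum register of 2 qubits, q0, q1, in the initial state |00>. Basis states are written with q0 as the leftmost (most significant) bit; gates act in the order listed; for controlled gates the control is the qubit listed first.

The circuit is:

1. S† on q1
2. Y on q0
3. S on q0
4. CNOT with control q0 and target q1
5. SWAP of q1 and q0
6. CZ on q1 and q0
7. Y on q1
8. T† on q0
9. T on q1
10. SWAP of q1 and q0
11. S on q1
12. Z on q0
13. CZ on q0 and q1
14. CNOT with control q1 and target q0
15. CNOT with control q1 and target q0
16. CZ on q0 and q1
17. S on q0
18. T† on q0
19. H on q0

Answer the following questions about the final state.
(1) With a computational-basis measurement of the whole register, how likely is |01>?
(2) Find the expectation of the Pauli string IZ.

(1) Outcome |01> occurs with probability 1/2. Key observation: steps 13-16 multiply out to the identity, so the circuit reduces to the remaining gates.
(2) The expectation value of IZ is -1.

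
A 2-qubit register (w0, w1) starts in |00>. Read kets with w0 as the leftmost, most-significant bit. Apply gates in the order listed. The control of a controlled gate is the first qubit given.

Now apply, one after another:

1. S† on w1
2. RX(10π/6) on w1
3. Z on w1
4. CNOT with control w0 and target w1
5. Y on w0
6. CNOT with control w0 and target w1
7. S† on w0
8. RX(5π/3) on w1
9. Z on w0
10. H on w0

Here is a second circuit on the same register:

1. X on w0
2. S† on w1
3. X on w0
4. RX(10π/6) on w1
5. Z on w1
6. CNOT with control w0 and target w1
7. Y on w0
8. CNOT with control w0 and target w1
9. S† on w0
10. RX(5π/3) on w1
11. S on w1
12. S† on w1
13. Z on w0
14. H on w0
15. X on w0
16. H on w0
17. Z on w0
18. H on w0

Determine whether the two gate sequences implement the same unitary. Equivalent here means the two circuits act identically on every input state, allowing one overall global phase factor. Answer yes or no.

Yes — the two circuits implement the same unitary up to a global phase.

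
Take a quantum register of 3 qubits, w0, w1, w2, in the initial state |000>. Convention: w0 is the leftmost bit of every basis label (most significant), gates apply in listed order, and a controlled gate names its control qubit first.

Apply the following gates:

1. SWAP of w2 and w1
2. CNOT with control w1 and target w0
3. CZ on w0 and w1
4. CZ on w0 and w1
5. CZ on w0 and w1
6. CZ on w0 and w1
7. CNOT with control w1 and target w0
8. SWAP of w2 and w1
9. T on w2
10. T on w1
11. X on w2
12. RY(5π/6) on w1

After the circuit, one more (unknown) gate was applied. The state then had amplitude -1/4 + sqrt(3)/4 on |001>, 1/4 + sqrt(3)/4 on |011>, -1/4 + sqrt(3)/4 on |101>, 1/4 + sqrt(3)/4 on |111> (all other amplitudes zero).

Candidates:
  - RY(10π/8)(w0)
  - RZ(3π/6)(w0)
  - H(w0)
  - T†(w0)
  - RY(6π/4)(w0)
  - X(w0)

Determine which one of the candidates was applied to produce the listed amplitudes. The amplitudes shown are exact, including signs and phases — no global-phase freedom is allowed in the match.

The unique candidate consistent with the amplitudes is H(w0).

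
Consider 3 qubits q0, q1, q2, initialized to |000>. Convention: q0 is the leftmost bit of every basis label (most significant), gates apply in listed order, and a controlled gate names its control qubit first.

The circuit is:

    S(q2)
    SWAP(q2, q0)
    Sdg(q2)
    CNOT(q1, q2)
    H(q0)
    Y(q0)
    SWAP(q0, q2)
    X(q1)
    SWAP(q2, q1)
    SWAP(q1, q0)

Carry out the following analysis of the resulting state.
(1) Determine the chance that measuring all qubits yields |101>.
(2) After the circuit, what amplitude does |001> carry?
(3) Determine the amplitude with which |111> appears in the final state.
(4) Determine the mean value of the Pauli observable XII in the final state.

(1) A full measurement returns |101> with probability 1/2.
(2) |001> carries amplitude -sqrt(2)*I/2 in the final state.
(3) The final state's coefficient on |111> equals 0.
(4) The expectation value of XII is -1.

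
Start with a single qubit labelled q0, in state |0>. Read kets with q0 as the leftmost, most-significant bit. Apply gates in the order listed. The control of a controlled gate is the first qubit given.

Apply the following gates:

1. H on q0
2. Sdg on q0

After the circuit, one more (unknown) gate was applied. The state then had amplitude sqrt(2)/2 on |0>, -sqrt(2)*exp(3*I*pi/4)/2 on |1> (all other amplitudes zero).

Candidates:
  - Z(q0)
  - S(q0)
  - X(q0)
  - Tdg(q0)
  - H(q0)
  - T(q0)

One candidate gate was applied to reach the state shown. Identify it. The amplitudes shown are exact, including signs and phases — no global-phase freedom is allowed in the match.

The unique candidate consistent with the amplitudes is T(q0).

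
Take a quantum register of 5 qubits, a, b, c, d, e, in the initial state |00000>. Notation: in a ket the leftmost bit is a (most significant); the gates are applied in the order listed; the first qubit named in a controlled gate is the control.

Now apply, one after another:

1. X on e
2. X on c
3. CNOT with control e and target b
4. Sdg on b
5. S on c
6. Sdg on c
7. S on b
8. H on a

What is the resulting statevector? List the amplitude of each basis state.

The final amplitudes are sqrt(2)/2 on |01101>, sqrt(2)/2 on |11101>, and 0 on every other basis state.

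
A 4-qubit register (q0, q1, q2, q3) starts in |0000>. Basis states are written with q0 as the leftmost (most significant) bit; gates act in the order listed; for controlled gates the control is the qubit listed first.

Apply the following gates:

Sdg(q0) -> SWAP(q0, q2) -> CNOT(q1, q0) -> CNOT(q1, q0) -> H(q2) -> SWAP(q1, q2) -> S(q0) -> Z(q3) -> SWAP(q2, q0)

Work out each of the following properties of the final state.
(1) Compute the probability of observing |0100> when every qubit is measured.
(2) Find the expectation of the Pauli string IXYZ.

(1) The probability of measuring |0100> is 1/2.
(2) In the final state, IXYZ has expectation 0.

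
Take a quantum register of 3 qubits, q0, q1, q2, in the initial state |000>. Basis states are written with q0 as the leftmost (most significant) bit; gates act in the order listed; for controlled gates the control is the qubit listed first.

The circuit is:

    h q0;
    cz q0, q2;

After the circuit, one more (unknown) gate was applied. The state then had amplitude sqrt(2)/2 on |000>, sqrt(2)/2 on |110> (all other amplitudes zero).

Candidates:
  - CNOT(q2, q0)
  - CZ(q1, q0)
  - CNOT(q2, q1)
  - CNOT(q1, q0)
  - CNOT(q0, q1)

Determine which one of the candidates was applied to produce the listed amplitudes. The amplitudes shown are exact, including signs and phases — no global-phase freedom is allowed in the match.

It was CNOT(q0, q1) that produced the state shown.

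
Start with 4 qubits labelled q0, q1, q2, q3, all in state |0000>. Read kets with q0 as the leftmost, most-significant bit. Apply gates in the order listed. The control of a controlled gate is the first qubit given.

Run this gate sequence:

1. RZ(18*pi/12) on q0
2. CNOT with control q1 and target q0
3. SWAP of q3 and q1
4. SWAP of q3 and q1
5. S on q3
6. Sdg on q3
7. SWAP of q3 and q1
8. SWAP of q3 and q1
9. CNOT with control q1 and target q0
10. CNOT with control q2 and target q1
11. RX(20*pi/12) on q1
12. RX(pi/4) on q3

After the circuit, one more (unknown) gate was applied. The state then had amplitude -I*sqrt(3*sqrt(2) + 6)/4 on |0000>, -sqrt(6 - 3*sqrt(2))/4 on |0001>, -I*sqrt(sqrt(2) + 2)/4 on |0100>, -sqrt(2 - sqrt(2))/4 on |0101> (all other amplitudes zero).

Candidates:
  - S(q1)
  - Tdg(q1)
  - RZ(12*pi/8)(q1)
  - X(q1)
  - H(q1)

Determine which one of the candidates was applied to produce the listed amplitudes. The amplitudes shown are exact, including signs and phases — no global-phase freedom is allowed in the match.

The applied gate was RZ(12*pi/8)(q1). Key observation: the block from step 2 through step 9 cancels to the identity and can be dropped.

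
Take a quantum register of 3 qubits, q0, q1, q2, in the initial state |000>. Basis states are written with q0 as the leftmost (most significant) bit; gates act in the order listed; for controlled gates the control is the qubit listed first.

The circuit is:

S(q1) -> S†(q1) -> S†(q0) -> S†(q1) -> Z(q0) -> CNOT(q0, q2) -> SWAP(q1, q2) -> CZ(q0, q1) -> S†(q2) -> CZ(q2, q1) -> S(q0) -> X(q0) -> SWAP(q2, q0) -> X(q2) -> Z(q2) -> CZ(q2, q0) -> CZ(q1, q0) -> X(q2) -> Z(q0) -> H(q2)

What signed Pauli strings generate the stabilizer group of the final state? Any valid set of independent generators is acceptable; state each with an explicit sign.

The stabilizer group can be generated by -IIX, +ZII, +IZI, among other valid generating sets. Key observation: gates 1-2 undo each other exactly, leaving only the rest of the circuit to track.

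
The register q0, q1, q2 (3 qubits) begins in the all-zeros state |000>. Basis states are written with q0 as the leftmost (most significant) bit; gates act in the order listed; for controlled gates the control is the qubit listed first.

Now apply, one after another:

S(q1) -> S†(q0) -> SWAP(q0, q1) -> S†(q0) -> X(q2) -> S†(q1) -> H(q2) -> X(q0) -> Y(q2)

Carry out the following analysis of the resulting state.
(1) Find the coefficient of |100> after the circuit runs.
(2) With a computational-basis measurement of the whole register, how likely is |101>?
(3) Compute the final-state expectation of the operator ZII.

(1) The final state's coefficient on |100> equals sqrt(2)*I/2.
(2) A full measurement returns |101> with probability 1/2.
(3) In the final state, ZII has expectation -1.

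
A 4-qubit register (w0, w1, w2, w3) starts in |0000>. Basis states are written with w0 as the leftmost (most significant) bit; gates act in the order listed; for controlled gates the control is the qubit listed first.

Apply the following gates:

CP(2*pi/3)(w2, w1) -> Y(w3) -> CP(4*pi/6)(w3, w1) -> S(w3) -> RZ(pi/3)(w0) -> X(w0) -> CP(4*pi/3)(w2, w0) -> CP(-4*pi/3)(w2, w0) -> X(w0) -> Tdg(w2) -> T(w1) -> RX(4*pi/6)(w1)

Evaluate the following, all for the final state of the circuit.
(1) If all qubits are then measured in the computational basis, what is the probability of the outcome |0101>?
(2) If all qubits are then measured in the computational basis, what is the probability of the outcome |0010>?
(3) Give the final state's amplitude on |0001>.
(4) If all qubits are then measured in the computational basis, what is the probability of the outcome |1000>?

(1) Outcome |0101> occurs with probability 3/4.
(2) Outcome |0010> occurs with probability 0.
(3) The amplitude on |0001> is exp(5*I*pi/6)/2.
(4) Outcome |1000> occurs with probability 0.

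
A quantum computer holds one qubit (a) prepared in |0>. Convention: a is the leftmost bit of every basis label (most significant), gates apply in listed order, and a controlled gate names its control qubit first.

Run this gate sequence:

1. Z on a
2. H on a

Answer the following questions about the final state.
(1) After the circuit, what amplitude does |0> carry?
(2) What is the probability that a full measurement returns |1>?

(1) The final state's coefficient on |0> equals sqrt(2)/2.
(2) The probability of measuring |1> is 1/2.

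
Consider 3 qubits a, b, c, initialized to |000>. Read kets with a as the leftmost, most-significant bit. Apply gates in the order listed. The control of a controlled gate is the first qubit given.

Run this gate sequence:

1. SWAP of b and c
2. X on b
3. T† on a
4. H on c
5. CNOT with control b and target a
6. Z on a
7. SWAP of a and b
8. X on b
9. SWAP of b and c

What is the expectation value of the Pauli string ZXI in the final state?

The observable ZXI averages to -1.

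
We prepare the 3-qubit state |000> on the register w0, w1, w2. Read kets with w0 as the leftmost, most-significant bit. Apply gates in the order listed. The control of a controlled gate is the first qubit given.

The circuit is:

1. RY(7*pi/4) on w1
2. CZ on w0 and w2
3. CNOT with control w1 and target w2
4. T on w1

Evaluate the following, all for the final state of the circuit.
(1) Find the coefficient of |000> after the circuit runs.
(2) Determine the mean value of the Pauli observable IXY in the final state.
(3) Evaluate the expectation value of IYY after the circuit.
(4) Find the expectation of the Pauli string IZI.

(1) The final state's coefficient on |000> equals -sqrt(sqrt(2) + 2)/2.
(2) In the final state, IXY has expectation -1/2.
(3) The expectation value of IYY is 1/2.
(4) The expectation value of IZI is sqrt(2)/2.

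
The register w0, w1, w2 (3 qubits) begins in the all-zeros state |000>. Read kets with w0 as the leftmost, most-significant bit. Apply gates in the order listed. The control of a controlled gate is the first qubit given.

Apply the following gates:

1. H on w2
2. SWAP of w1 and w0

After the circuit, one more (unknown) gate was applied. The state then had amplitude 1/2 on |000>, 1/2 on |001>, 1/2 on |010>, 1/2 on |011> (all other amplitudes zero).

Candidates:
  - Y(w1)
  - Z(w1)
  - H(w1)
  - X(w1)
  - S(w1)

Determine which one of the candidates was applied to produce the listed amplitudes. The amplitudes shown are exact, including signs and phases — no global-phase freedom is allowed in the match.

It was H(w1) that produced the state shown.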